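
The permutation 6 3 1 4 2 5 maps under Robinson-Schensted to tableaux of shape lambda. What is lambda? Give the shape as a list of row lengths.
Row-insert each entry into an empty tableau.

After inserting 6: P = [[6]].
After inserting 3: P = [[3], [6]].
After inserting 1: P = [[1], [3], [6]].
After inserting 4: P = [[1, 4], [3], [6]].
After inserting 2: P = [[1, 2], [3, 4], [6]].
After inserting 5: P = [[1, 2, 5], [3, 4], [6]].

The final insertion tableau P = [[1, 2, 5], [3, 4], [6]] has shape [3, 2, 1].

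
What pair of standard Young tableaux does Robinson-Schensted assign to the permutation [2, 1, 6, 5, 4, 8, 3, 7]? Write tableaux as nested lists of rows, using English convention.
Insert each entry of the permutation into P by Schensted row insertion, recording in Q the position of each new cell.

After inserting 2: P = [[2]].
After inserting 1: P = [[1], [2]].
After inserting 6: P = [[1, 6], [2]].
After inserting 5: P = [[1, 5], [2, 6]].
After inserting 4: P = [[1, 4], [2, 5], [6]].
After inserting 8: P = [[1, 4, 8], [2, 5], [6]].
After inserting 3: P = [[1, 3, 8], [2, 4], [5], [6]].
After inserting 7: P = [[1, 3, 7], [2, 4, 8], [5], [6]].

So P = [[1, 3, 7], [2, 4, 8], [5], [6]], Q = [[1, 3, 6], [2, 4, 8], [5], [7]].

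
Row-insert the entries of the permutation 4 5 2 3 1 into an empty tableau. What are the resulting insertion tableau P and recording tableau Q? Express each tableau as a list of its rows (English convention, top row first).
P = [[1, 3], [2, 5], [4]], Q = [[1, 2], [3, 4], [5]]

Insert each entry of the permutation into P by Schensted row insertion, recording in Q the position of each new cell.

After inserting 4: P = [[4]].
After inserting 5: P = [[4, 5]].
After inserting 2: P = [[2, 5], [4]].
After inserting 3: P = [[2, 3], [4, 5]].
After inserting 1: P = [[1, 3], [2, 5], [4]].

So P = [[1, 3], [2, 5], [4]], Q = [[1, 2], [3, 4], [5]].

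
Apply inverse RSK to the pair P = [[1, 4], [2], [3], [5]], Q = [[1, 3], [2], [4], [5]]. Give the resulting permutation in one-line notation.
5 3 4 2 1

Reverse the RSK construction: for i from n down to 1, find the cell of Q containing i, remove the entry at that cell from P, and reverse-bump it up through P; the value ejected from row 1 is w(i).

Step i=5: Q has 5 at row 4, column 1; remove 5 from row 4 of P and reverse-bump: 5 enters row 3 and ejects 3; 3 enters row 2 and ejects 2; 2 enters row 1 and ejects 1. So w(5) = 1. P is now [[2, 4], [3], [5]].
Step i=4: Q has 4 at row 3, column 1; remove 5 from row 3 of P and reverse-bump: 5 enters row 2 and ejects 3; 3 enters row 1 and ejects 2. So w(4) = 2. P is now [[3, 4], [5]].
Step i=3: Q has 3 at row 1, column 2; remove that cell from P, ejecting 4. So w(3) = 4. P is now [[3], [5]].
Step i=2: Q has 2 at row 2, column 1; remove 5 from row 2 of P and reverse-bump: 5 enters row 1 and ejects 3. So w(2) = 3. P is now [[5]].
Step i=1: Q has 1 at row 1, column 1; remove that cell from P, ejecting 5. So w(1) = 5. P is now [].

So w = 5 3 4 2 1.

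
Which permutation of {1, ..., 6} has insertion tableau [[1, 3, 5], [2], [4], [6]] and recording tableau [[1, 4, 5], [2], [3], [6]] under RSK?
Reverse RSK: for i = n, n-1, ..., 1, locate i in Q, remove the corresponding corner cell from P, and reverse-bump its entry up through P; the value ejected from row 1 is w(i).

So w = 6 4 2 3 5 1.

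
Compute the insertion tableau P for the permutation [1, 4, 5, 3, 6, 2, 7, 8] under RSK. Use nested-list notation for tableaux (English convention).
Insert 1: appended to row 1. P = [[1]].
Insert 4: appended to row 1. P = [[1, 4]].
Insert 5: appended to row 1. P = [[1, 4, 5]].
Insert 3: 3 bumps 4 from row 1; 4 starts row 2. P = [[1, 3, 5], [4]].
Insert 6: appended to row 1. P = [[1, 3, 5, 6], [4]].
Insert 2: 2 bumps 3 from row 1; 3 bumps 4 from row 2; 4 starts row 3. P = [[1, 2, 5, 6], [3], [4]].
Insert 7: appended to row 1. P = [[1, 2, 5, 6, 7], [3], [4]].
Insert 8: appended to row 1. P = [[1, 2, 5, 6, 7, 8], [3], [4]].

So P = [[1, 2, 5, 6, 7, 8], [3], [4]].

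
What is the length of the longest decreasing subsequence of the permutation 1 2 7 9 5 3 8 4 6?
3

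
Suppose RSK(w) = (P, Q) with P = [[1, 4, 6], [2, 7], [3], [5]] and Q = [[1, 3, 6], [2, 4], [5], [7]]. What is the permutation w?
5 3 7 4 2 6 1

Reverse the RSK construction: for i from n down to 1, find the cell of Q containing i, remove the entry at that cell from P, and reverse-bump it up through P; the value ejected from row 1 is w(i).

Step i=7: Q has 7 at row 4, column 1; remove 5 from row 4 of P and reverse-bump: 5 enters row 3 and ejects 3; 3 enters row 2 and ejects 2; 2 enters row 1 and ejects 1. So w(7) = 1. P is now [[2, 4, 6], [3, 7], [5]].
Step i=6: Q has 6 at row 1, column 3; remove that cell from P, ejecting 6. So w(6) = 6. P is now [[2, 4], [3, 7], [5]].
Step i=5: Q has 5 at row 3, column 1; remove 5 from row 3 of P and reverse-bump: 5 enters row 2 and ejects 3; 3 enters row 1 and ejects 2. So w(5) = 2. P is now [[3, 4], [5, 7]].
Step i=4: Q has 4 at row 2, column 2; remove 7 from row 2 of P and reverse-bump: 7 enters row 1 and ejects 4. So w(4) = 4. P is now [[3, 7], [5]].
Step i=3: Q has 3 at row 1, column 2; remove that cell from P, ejecting 7. So w(3) = 7. P is now [[3], [5]].
Step i=2: Q has 2 at row 2, column 1; remove 5 from row 2 of P and reverse-bump: 5 enters row 1 and ejects 3. So w(2) = 3. P is now [[5]].
Step i=1: Q has 1 at row 1, column 1; remove that cell from P, ejecting 5. So w(1) = 5. P is now [].

So w = 5 3 7 4 2 6 1.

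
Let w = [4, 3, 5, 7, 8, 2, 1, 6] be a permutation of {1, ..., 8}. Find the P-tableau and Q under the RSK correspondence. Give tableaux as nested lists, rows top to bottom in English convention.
P = [[1, 5, 6, 8], [2, 7], [3], [4]], Q = [[1, 3, 4, 5], [2, 8], [6], [7]]

Insert each entry of the permutation into P by Schensted row insertion, recording in Q the position of each new cell.

Insert 4: appended to row 1. P = [[4]], Q = [[1]].
Insert 3: 3 bumps 4 from row 1; 4 starts row 2. P = [[3], [4]], Q = [[1], [2]].
Insert 5: appended to row 1. P = [[3, 5], [4]], Q = [[1, 3], [2]].
Insert 7: appended to row 1. P = [[3, 5, 7], [4]], Q = [[1, 3, 4], [2]].
Insert 8: appended to row 1. P = [[3, 5, 7, 8], [4]], Q = [[1, 3, 4, 5], [2]].
Insert 2: 2 bumps 3 from row 1; 3 bumps 4 from row 2; 4 starts row 3. P = [[2, 5, 7, 8], [3], [4]], Q = [[1, 3, 4, 5], [2], [6]].
Insert 1: 1 bumps 2 from row 1; 2 bumps 3 from row 2; 3 bumps 4 from row 3; 4 starts row 4. P = [[1, 5, 7, 8], [2], [3], [4]], Q = [[1, 3, 4, 5], [2], [6], [7]].
Insert 6: 6 bumps 7 from row 1; 7 appends to row 2. P = [[1, 5, 6, 8], [2, 7], [3], [4]], Q = [[1, 3, 4, 5], [2, 8], [6], [7]].

So P = [[1, 5, 6, 8], [2, 7], [3], [4]], Q = [[1, 3, 4, 5], [2, 8], [6], [7]].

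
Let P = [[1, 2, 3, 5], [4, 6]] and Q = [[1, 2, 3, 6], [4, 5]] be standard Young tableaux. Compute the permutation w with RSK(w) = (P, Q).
1 4 6 2 3 5

Reverse RSK: for i = n, n-1, ..., 1, locate i in Q, remove the corresponding corner cell from P, and reverse-bump its entry up through P; the value ejected from row 1 is w(i).

So w = 1 4 6 2 3 5.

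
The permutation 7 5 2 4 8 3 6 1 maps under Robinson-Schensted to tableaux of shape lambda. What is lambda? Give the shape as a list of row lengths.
Row-insert each entry into an empty tableau.

After inserting 7: P = [[7]].
After inserting 5: P = [[5], [7]].
After inserting 2: P = [[2], [5], [7]].
After inserting 4: P = [[2, 4], [5], [7]].
After inserting 8: P = [[2, 4, 8], [5], [7]].
After inserting 3: P = [[2, 3, 8], [4], [5], [7]].
After inserting 6: P = [[2, 3, 6], [4, 8], [5], [7]].
After inserting 1: P = [[1, 3, 6], [2, 8], [4], [5], [7]].

The final insertion tableau P = [[1, 3, 6], [2, 8], [4], [5], [7]] has shape [3, 2, 1, 1, 1].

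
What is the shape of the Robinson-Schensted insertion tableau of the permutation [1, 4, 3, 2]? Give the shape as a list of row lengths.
Row-insert each entry into an empty tableau.

After inserting 1: P = [[1]].
After inserting 4: P = [[1, 4]].
After inserting 3: P = [[1, 3], [4]].
After inserting 2: P = [[1, 2], [3], [4]].

The final insertion tableau P = [[1, 2], [3], [4]] has shape [2, 1, 1].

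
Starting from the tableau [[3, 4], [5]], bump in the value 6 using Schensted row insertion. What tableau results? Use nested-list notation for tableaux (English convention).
6 is larger than every entry of row 1, so it is appended to row 1. The new tableau is [[3, 4, 6], [5]].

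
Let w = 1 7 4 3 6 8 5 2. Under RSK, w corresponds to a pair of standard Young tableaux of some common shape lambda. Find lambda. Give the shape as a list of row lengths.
[4, 2, 1, 1]

RSK row insertion gives P = [[1, 2, 5, 8], [3, 6], [4], [7]], which has shape [4, 2, 1, 1].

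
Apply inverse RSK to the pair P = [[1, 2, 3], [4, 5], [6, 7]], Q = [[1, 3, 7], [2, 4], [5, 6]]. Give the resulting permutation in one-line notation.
6 4 7 5 1 2 3

Reverse the RSK construction: for i from n down to 1, find the cell of Q containing i, remove the entry at that cell from P, and reverse-bump it up through P; the value ejected from row 1 is w(i).

Step i=7: Q has 7 at row 1, column 3; remove that cell from P, ejecting 3. So w(7) = 3. P is now [[1, 2], [4, 5], [6, 7]].
Step i=6: Q has 6 at row 3, column 2; remove 7 from row 3 of P and reverse-bump: 7 enters row 2 and ejects 5; 5 enters row 1 and ejects 2. So w(6) = 2. P is now [[1, 5], [4, 7], [6]].
Step i=5: Q has 5 at row 3, column 1; remove 6 from row 3 of P and reverse-bump: 6 enters row 2 and ejects 4; 4 enters row 1 and ejects 1. So w(5) = 1. P is now [[4, 5], [6, 7]].
Step i=4: Q has 4 at row 2, column 2; remove 7 from row 2 of P and reverse-bump: 7 enters row 1 and ejects 5. So w(4) = 5. P is now [[4, 7], [6]].
Step i=3: Q has 3 at row 1, column 2; remove that cell from P, ejecting 7. So w(3) = 7. P is now [[4], [6]].
Step i=2: Q has 2 at row 2, column 1; remove 6 from row 2 of P and reverse-bump: 6 enters row 1 and ejects 4. So w(2) = 4. P is now [[6]].
Step i=1: Q has 1 at row 1, column 1; remove that cell from P, ejecting 6. So w(1) = 6. P is now [].

So w = 6 4 7 5 1 2 3.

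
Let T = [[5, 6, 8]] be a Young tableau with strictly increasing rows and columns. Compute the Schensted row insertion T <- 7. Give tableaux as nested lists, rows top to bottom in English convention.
In row 1, 7 replaces 8 (the leftmost entry greater than 7); 8 is bumped to row 2. 8 starts a new row 2. The new tableau is [[5, 6, 7], [8]].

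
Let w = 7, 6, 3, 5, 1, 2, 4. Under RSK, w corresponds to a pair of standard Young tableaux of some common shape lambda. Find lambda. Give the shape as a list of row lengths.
Row-insert each entry into an empty tableau.

After inserting 7: P = [[7]].
After inserting 6: P = [[6], [7]].
After inserting 3: P = [[3], [6], [7]].
After inserting 5: P = [[3, 5], [6], [7]].
After inserting 1: P = [[1, 5], [3], [6], [7]].
After inserting 2: P = [[1, 2], [3, 5], [6], [7]].
After inserting 4: P = [[1, 2, 4], [3, 5], [6], [7]].

The final insertion tableau P = [[1, 2, 4], [3, 5], [6], [7]] has shape [3, 2, 1, 1].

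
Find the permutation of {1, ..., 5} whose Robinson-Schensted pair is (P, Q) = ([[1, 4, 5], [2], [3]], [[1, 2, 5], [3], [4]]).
3 4 2 1 5

Reverse the RSK construction: for i from n down to 1, find the cell of Q containing i, remove the entry at that cell from P, and reverse-bump it up through P; the value ejected from row 1 is w(i).

Step i=5: Q has 5 at row 1, column 3; remove that cell from P, ejecting 5. So w(5) = 5. P is now [[1, 4], [2], [3]].
Step i=4: Q has 4 at row 3, column 1; remove 3 from row 3 of P and reverse-bump: 3 enters row 2 and ejects 2; 2 enters row 1 and ejects 1. So w(4) = 1. P is now [[2, 4], [3]].
Step i=3: Q has 3 at row 2, column 1; remove 3 from row 2 of P and reverse-bump: 3 enters row 1 and ejects 2. So w(3) = 2. P is now [[3, 4]].
Step i=2: Q has 2 at row 1, column 2; remove that cell from P, ejecting 4. So w(2) = 4. P is now [[3]].
Step i=1: Q has 1 at row 1, column 1; remove that cell from P, ejecting 3. So w(1) = 3. P is now [].

So w = 3 4 2 1 5.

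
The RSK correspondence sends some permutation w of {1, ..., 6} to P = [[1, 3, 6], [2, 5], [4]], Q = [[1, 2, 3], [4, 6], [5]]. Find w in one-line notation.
Reverse RSK: for i = n, n-1, ..., 1, locate i in Q, remove the corresponding corner cell from P, and reverse-bump its entry up through P; the value ejected from row 1 is w(i).

So w = 4 5 6 2 1 3.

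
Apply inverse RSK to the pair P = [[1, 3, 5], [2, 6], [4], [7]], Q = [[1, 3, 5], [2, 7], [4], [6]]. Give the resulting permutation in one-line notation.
Reverse the RSK construction: for i from n down to 1, find the cell of Q containing i, remove the entry at that cell from P, and reverse-bump it up through P; the value ejected from row 1 is w(i).

Step i=7: Q has 7 at row 2, column 2; remove 6 from row 2 of P and reverse-bump: 6 enters row 1 and ejects 5. So w(7) = 5. P is now [[1, 3, 6], [2], [4], [7]].
Step i=6: Q has 6 at row 4, column 1; remove 7 from row 4 of P and reverse-bump: 7 enters row 3 and ejects 4; 4 enters row 2 and ejects 2; 2 enters row 1 and ejects 1. So w(6) = 1. P is now [[2, 3, 6], [4], [7]].
Step i=5: Q has 5 at row 1, column 3; remove that cell from P, ejecting 6. So w(5) = 6. P is now [[2, 3], [4], [7]].
Step i=4: Q has 4 at row 3, column 1; remove 7 from row 3 of P and reverse-bump: 7 enters row 2 and ejects 4; 4 enters row 1 and ejects 3. So w(4) = 3. P is now [[2, 4], [7]].
Step i=3: Q has 3 at row 1, column 2; remove that cell from P, ejecting 4. So w(3) = 4. P is now [[2], [7]].
Step i=2: Q has 2 at row 2, column 1; remove 7 from row 2 of P and reverse-bump: 7 enters row 1 and ejects 2. So w(2) = 2. P is now [[7]].
Step i=1: Q has 1 at row 1, column 1; remove that cell from P, ejecting 7. So w(1) = 7. P is now [].

So w = 7 2 4 3 6 1 5.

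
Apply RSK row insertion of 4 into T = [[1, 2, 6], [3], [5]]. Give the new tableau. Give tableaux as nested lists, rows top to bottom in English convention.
In row 1, 4 replaces 6 (the leftmost entry greater than 4); 6 is bumped to row 2. 6 is appended to row 2. The new tableau is [[1, 2, 4], [3, 6], [5]].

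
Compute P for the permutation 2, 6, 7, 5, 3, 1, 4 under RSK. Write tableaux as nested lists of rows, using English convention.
After inserting 2: P = [[2]].
After inserting 6: P = [[2, 6]].
After inserting 7: P = [[2, 6, 7]].
After inserting 5: P = [[2, 5, 7], [6]].
After inserting 3: P = [[2, 3, 7], [5], [6]].
After inserting 1: P = [[1, 3, 7], [2], [5], [6]].
After inserting 4: P = [[1, 3, 4], [2, 7], [5], [6]].

So P = [[1, 3, 4], [2, 7], [5], [6]].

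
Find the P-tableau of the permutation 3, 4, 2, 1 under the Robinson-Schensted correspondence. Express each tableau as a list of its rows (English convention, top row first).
Insert 3: appended to row 1. P = [[3]].
Insert 4: appended to row 1. P = [[3, 4]].
Insert 2: 2 bumps 3 from row 1; 3 starts row 2. P = [[2, 4], [3]].
Insert 1: 1 bumps 2 from row 1; 2 bumps 3 from row 2; 3 starts row 3. P = [[1, 4], [2], [3]].

So P = [[1, 4], [2], [3]].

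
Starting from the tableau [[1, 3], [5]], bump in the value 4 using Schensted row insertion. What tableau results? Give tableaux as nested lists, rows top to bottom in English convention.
[[1, 3, 4], [5]]

4 is larger than every entry of row 1, so it is appended to row 1. The new tableau is [[1, 3, 4], [5]].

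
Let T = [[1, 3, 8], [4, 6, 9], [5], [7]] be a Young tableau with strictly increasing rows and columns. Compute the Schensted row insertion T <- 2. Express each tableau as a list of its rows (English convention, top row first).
[[1, 2, 8], [3, 6, 9], [4], [5], [7]]

In row 1, 2 replaces 3 (the leftmost entry greater than 2); 3 is bumped to row 2. In row 2, 3 replaces 4 (the leftmost entry greater than 3); 4 is bumped to row 3. In row 3, 4 replaces 5 (the leftmost entry greater than 4); 5 is bumped to row 4. In row 4, 5 replaces 7 (the leftmost entry greater than 5); 7 is bumped to row 5. 7 starts a new row 5. The new tableau is [[1, 2, 8], [3, 6, 9], [4], [5], [7]].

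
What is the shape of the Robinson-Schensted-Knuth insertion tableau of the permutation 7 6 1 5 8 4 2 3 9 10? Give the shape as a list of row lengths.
Row-insert each entry into an empty tableau.

After inserting 7: P = [[7]].
After inserting 6: P = [[6], [7]].
After inserting 1: P = [[1], [6], [7]].
After inserting 5: P = [[1, 5], [6], [7]].
After inserting 8: P = [[1, 5, 8], [6], [7]].
After inserting 4: P = [[1, 4, 8], [5], [6], [7]].
After inserting 2: P = [[1, 2, 8], [4], [5], [6], [7]].
After inserting 3: P = [[1, 2, 3], [4, 8], [5], [6], [7]].
After inserting 9: P = [[1, 2, 3, 9], [4, 8], [5], [6], [7]].
After inserting 10: P = [[1, 2, 3, 9, 10], [4, 8], [5], [6], [7]].

The final insertion tableau P = [[1, 2, 3, 9, 10], [4, 8], [5], [6], [7]] has shape [5, 2, 1, 1, 1].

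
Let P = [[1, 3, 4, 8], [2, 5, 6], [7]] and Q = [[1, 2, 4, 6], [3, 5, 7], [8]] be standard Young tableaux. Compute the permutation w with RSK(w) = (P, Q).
Reverse the RSK construction: for i from n down to 1, find the cell of Q containing i, remove the entry at that cell from P, and reverse-bump it up through P; the value ejected from row 1 is w(i).

Step i=8: Q has 8 at row 3, column 1; remove 7 from row 3 of P and reverse-bump: 7 enters row 2 and ejects 6; 6 enters row 1 and ejects 4. So w(8) = 4. P is now [[1, 3, 6, 8], [2, 5, 7]].
Step i=7: Q has 7 at row 2, column 3; remove 7 from row 2 of P and reverse-bump: 7 enters row 1 and ejects 6. So w(7) = 6. P is now [[1, 3, 7, 8], [2, 5]].
Step i=6: Q has 6 at row 1, column 4; remove that cell from P, ejecting 8. So w(6) = 8. P is now [[1, 3, 7], [2, 5]].
Step i=5: Q has 5 at row 2, column 2; remove 5 from row 2 of P and reverse-bump: 5 enters row 1 and ejects 3. So w(5) = 3. P is now [[1, 5, 7], [2]].
Step i=4: Q has 4 at row 1, column 3; remove that cell from P, ejecting 7. So w(4) = 7. P is now [[1, 5], [2]].
Step i=3: Q has 3 at row 2, column 1; remove 2 from row 2 of P and reverse-bump: 2 enters row 1 and ejects 1. So w(3) = 1. P is now [[2, 5]].
Step i=2: Q has 2 at row 1, column 2; remove that cell from P, ejecting 5. So w(2) = 5. P is now [[2]].
Step i=1: Q has 1 at row 1, column 1; remove that cell from P, ejecting 2. So w(1) = 2. P is now [].

So w = 2 5 1 7 3 8 6 4.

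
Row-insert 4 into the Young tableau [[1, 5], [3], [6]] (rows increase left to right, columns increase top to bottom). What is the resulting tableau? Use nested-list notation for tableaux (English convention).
[[1, 4], [3, 5], [6]]

In row 1, 4 replaces 5 (the leftmost entry greater than 4); 5 is bumped to row 2. 5 is appended to row 2. The new tableau is [[1, 4], [3, 5], [6]].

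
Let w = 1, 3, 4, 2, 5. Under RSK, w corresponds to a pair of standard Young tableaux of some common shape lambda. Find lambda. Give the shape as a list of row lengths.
Row-insert each entry into an empty tableau.

After inserting 1: P = [[1]].
After inserting 3: P = [[1, 3]].
After inserting 4: P = [[1, 3, 4]].
After inserting 2: P = [[1, 2, 4], [3]].
After inserting 5: P = [[1, 2, 4, 5], [3]].

The final insertion tableau P = [[1, 2, 4, 5], [3]] has shape [4, 1].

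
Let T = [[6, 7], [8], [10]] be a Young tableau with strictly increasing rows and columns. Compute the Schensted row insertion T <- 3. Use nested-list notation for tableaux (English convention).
In row 1, 3 replaces 6 (the leftmost entry greater than 3); 6 is bumped to row 2. In row 2, 6 replaces 8 (the leftmost entry greater than 6); 8 is bumped to row 3. In row 3, 8 replaces 10 (the leftmost entry greater than 8); 10 is bumped to row 4. 10 starts a new row 4. The new tableau is [[3, 7], [6], [8], [10]].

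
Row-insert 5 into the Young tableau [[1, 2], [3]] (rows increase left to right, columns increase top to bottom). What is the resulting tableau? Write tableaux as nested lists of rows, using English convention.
[[1, 2, 5], [3]]

5 is larger than every entry of row 1, so it is appended to row 1. The new tableau is [[1, 2, 5], [3]].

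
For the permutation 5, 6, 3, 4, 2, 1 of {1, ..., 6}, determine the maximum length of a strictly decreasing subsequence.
4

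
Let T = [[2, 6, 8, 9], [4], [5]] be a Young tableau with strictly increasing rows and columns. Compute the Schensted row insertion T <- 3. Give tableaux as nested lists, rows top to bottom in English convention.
[[2, 3, 8, 9], [4, 6], [5]]

In row 1, 3 replaces 6 (the leftmost entry greater than 3); 6 is bumped to row 2. 6 is appended to row 2. The new tableau is [[2, 3, 8, 9], [4, 6], [5]].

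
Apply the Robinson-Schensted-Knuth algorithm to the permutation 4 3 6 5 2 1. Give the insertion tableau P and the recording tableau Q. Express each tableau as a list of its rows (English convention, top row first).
Insert each entry of the permutation into P by Schensted row insertion, recording in Q the position of each new cell.

After inserting 4: P = [[4]].
After inserting 3: P = [[3], [4]].
After inserting 6: P = [[3, 6], [4]].
After inserting 5: P = [[3, 5], [4, 6]].
After inserting 2: P = [[2, 5], [3, 6], [4]].
After inserting 1: P = [[1, 5], [2, 6], [3], [4]].

So P = [[1, 5], [2, 6], [3], [4]], Q = [[1, 3], [2, 4], [5], [6]].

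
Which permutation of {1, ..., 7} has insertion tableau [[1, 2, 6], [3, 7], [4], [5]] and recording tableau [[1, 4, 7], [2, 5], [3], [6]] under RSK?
Reverse the RSK construction: for i from n down to 1, find the cell of Q containing i, remove the entry at that cell from P, and reverse-bump it up through P; the value ejected from row 1 is w(i).

Step i=7: Q has 7 at row 1, column 3; remove that cell from P, ejecting 6. So w(7) = 6. P is now [[1, 2], [3, 7], [4], [5]].
Step i=6: Q has 6 at row 4, column 1; remove 5 from row 4 of P and reverse-bump: 5 enters row 3 and ejects 4; 4 enters row 2 and ejects 3; 3 enters row 1 and ejects 2. So w(6) = 2. P is now [[1, 3], [4, 7], [5]].
Step i=5: Q has 5 at row 2, column 2; remove 7 from row 2 of P and reverse-bump: 7 enters row 1 and ejects 3. So w(5) = 3. P is now [[1, 7], [4], [5]].
Step i=4: Q has 4 at row 1, column 2; remove that cell from P, ejecting 7. So w(4) = 7. P is now [[1], [4], [5]].
Step i=3: Q has 3 at row 3, column 1; remove 5 from row 3 of P and reverse-bump: 5 enters row 2 and ejects 4; 4 enters row 1 and ejects 1. So w(3) = 1. P is now [[4], [5]].
Step i=2: Q has 2 at row 2, column 1; remove 5 from row 2 of P and reverse-bump: 5 enters row 1 and ejects 4. So w(2) = 4. P is now [[5]].
Step i=1: Q has 1 at row 1, column 1; remove that cell from P, ejecting 5. So w(1) = 5. P is now [].

So w = 5 4 1 7 3 2 6.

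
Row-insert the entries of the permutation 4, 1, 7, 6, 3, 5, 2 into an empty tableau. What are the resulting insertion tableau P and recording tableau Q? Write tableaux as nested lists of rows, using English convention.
P = [[1, 2, 5], [3, 6], [4], [7]], Q = [[1, 3, 6], [2, 4], [5], [7]]

Insert each entry of the permutation into P by Schensted row insertion, recording in Q the position of each new cell.

Insert 4: appended to row 1. P = [[4]].
Insert 1: 1 bumps 4 from row 1; 4 starts row 2. P = [[1], [4]].
Insert 7: appended to row 1. P = [[1, 7], [4]].
Insert 6: 6 bumps 7 from row 1; 7 appends to row 2. P = [[1, 6], [4, 7]].
Insert 3: 3 bumps 6 from row 1; 6 bumps 7 from row 2; 7 starts row 3. P = [[1, 3], [4, 6], [7]].
Insert 5: appended to row 1. P = [[1, 3, 5], [4, 6], [7]].
Insert 2: 2 bumps 3 from row 1; 3 bumps 4 from row 2; 4 bumps 7 from row 3; 7 starts row 4. P = [[1, 2, 5], [3, 6], [4], [7]].

So P = [[1, 2, 5], [3, 6], [4], [7]], Q = [[1, 3, 6], [2, 4], [5], [7]].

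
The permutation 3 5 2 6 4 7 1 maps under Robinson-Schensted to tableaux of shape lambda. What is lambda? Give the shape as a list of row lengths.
[4, 2, 1]

Row-insert each entry into an empty tableau.

After inserting 3: P = [[3]].
After inserting 5: P = [[3, 5]].
After inserting 2: P = [[2, 5], [3]].
After inserting 6: P = [[2, 5, 6], [3]].
After inserting 4: P = [[2, 4, 6], [3, 5]].
After inserting 7: P = [[2, 4, 6, 7], [3, 5]].
After inserting 1: P = [[1, 4, 6, 7], [2, 5], [3]].

The final insertion tableau P = [[1, 4, 6, 7], [2, 5], [3]] has shape [4, 2, 1].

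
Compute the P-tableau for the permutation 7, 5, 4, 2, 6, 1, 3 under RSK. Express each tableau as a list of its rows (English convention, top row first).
Insert 7: appended to row 1. P = [[7]].
Insert 5: 5 bumps 7 from row 1; 7 starts row 2. P = [[5], [7]].
Insert 4: 4 bumps 5 from row 1; 5 bumps 7 from row 2; 7 starts row 3. P = [[4], [5], [7]].
Insert 2: 2 bumps 4 from row 1; 4 bumps 5 from row 2; 5 bumps 7 from row 3; 7 starts row 4. P = [[2], [4], [5], [7]].
Insert 6: appended to row 1. P = [[2, 6], [4], [5], [7]].
Insert 1: 1 bumps 2 from row 1; 2 bumps 4 from row 2; 4 bumps 5 from row 3; 5 bumps 7 from row 4; 7 starts row 5. P = [[1, 6], [2], [4], [5], [7]].
Insert 3: 3 bumps 6 from row 1; 6 appends to row 2. P = [[1, 3], [2, 6], [4], [5], [7]].

So P = [[1, 3], [2, 6], [4], [5], [7]].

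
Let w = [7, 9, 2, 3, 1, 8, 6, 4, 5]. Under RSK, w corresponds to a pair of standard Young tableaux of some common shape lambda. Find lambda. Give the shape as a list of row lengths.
[4, 2, 2, 1]

Row-insert each entry into an empty tableau.

After inserting 7: P = [[7]].
After inserting 9: P = [[7, 9]].
After inserting 2: P = [[2, 9], [7]].
After inserting 3: P = [[2, 3], [7, 9]].
After inserting 1: P = [[1, 3], [2, 9], [7]].
After inserting 8: P = [[1, 3, 8], [2, 9], [7]].
After inserting 6: P = [[1, 3, 6], [2, 8], [7, 9]].
After inserting 4: P = [[1, 3, 4], [2, 6], [7, 8], [9]].
After inserting 5: P = [[1, 3, 4, 5], [2, 6], [7, 8], [9]].

The final insertion tableau P = [[1, 3, 4, 5], [2, 6], [7, 8], [9]] has shape [4, 2, 2, 1].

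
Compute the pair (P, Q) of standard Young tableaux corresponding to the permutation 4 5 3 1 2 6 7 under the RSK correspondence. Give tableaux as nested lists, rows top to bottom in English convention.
P = [[1, 2, 6, 7], [3, 5], [4]], Q = [[1, 2, 6, 7], [3, 5], [4]]

Insert each entry of the permutation into P by Schensted row insertion, recording in Q the position of each new cell.

Insert 4: appended to row 1. P = [[4]].
Insert 5: appended to row 1. P = [[4, 5]].
Insert 3: 3 bumps 4 from row 1; 4 starts row 2. P = [[3, 5], [4]].
Insert 1: 1 bumps 3 from row 1; 3 bumps 4 from row 2; 4 starts row 3. P = [[1, 5], [3], [4]].
Insert 2: 2 bumps 5 from row 1; 5 appends to row 2. P = [[1, 2], [3, 5], [4]].
Insert 6: appended to row 1. P = [[1, 2, 6], [3, 5], [4]].
Insert 7: appended to row 1. P = [[1, 2, 6, 7], [3, 5], [4]].

So P = [[1, 2, 6, 7], [3, 5], [4]], Q = [[1, 2, 6, 7], [3, 5], [4]].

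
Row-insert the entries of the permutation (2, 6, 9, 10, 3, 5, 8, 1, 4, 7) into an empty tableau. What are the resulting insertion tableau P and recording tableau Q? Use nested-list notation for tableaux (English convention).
Insert each entry of the permutation into P by Schensted row insertion, recording in Q the position of each new cell.

Insert 2: appended to row 1. P = [[2]], Q = [[1]].
Insert 6: appended to row 1. P = [[2, 6]], Q = [[1, 2]].
Insert 9: appended to row 1. P = [[2, 6, 9]], Q = [[1, 2, 3]].
Insert 10: appended to row 1. P = [[2, 6, 9, 10]], Q = [[1, 2, 3, 4]].
Insert 3: 3 bumps 6 from row 1; 6 starts row 2. P = [[2, 3, 9, 10], [6]], Q = [[1, 2, 3, 4], [5]].
Insert 5: 5 bumps 9 from row 1; 9 appends to row 2. P = [[2, 3, 5, 10], [6, 9]], Q = [[1, 2, 3, 4], [5, 6]].
Insert 8: 8 bumps 10 from row 1; 10 appends to row 2. P = [[2, 3, 5, 8], [6, 9, 10]], Q = [[1, 2, 3, 4], [5, 6, 7]].
Insert 1: 1 bumps 2 from row 1; 2 bumps 6 from row 2; 6 starts row 3. P = [[1, 3, 5, 8], [2, 9, 10], [6]], Q = [[1, 2, 3, 4], [5, 6, 7], [8]].
Insert 4: 4 bumps 5 from row 1; 5 bumps 9 from row 2; 9 appends to row 3. P = [[1, 3, 4, 8], [2, 5, 10], [6, 9]], Q = [[1, 2, 3, 4], [5, 6, 7], [8, 9]].
Insert 7: 7 bumps 8 from row 1; 8 bumps 10 from row 2; 10 appends to row 3. P = [[1, 3, 4, 7], [2, 5, 8], [6, 9, 10]], Q = [[1, 2, 3, 4], [5, 6, 7], [8, 9, 10]].

So P = [[1, 3, 4, 7], [2, 5, 8], [6, 9, 10]], Q = [[1, 2, 3, 4], [5, 6, 7], [8, 9, 10]].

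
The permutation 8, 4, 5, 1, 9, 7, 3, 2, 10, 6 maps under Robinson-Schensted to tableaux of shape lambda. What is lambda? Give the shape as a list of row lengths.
[4, 3, 2, 1]

Row-insert each entry into an empty tableau.

After inserting 8: P = [[8]].
After inserting 4: P = [[4], [8]].
After inserting 5: P = [[4, 5], [8]].
After inserting 1: P = [[1, 5], [4], [8]].
After inserting 9: P = [[1, 5, 9], [4], [8]].
After inserting 7: P = [[1, 5, 7], [4, 9], [8]].
After inserting 3: P = [[1, 3, 7], [4, 5], [8, 9]].
After inserting 2: P = [[1, 2, 7], [3, 5], [4, 9], [8]].
After inserting 10: P = [[1, 2, 7, 10], [3, 5], [4, 9], [8]].
After inserting 6: P = [[1, 2, 6, 10], [3, 5, 7], [4, 9], [8]].

The final insertion tableau P = [[1, 2, 6, 10], [3, 5, 7], [4, 9], [8]] has shape [4, 3, 2, 1].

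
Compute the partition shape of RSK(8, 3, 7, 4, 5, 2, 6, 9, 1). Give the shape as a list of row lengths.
[5, 1, 1, 1, 1]

RSK row insertion gives P = [[1, 4, 5, 6, 9], [2], [3], [7], [8]], which has shape [5, 1, 1, 1, 1].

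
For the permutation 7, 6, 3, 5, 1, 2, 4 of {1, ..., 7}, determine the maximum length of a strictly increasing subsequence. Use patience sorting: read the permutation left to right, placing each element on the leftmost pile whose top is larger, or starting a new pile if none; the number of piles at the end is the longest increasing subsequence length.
7: new pile. tops = [7]
6: onto pile 1 (replacing 7). tops = [6]
3: onto pile 1 (replacing 6). tops = [3]
5: new pile. tops = [3, 5]
1: onto pile 1 (replacing 3). tops = [1, 5]
2: onto pile 2 (replacing 5). tops = [1, 2]
4: new pile. tops = [1, 2, 4]

3 piles, so the longest increasing subsequence has length 3.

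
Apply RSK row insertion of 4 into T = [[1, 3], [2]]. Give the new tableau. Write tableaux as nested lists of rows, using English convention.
4 is larger than every entry of row 1, so it is appended to row 1. The new tableau is [[1, 3, 4], [2]].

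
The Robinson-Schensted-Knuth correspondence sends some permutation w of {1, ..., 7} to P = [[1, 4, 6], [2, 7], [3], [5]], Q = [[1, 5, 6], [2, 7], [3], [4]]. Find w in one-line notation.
Reverse the RSK construction: for i from n down to 1, find the cell of Q containing i, remove the entry at that cell from P, and reverse-bump it up through P; the value ejected from row 1 is w(i).

Step i=7: Q has 7 at row 2, column 2; remove 7 from row 2 of P and reverse-bump: 7 enters row 1 and ejects 6. So w(7) = 6. P is now [[1, 4, 7], [2], [3], [5]].
Step i=6: Q has 6 at row 1, column 3; remove that cell from P, ejecting 7. So w(6) = 7. P is now [[1, 4], [2], [3], [5]].
Step i=5: Q has 5 at row 1, column 2; remove that cell from P, ejecting 4. So w(5) = 4. P is now [[1], [2], [3], [5]].
Step i=4: Q has 4 at row 4, column 1; remove 5 from row 4 of P and reverse-bump: 5 enters row 3 and ejects 3; 3 enters row 2 and ejects 2; 2 enters row 1 and ejects 1. So w(4) = 1. P is now [[2], [3], [5]].
Step i=3: Q has 3 at row 3, column 1; remove 5 from row 3 of P and reverse-bump: 5 enters row 2 and ejects 3; 3 enters row 1 and ejects 2. So w(3) = 2. P is now [[3], [5]].
Step i=2: Q has 2 at row 2, column 1; remove 5 from row 2 of P and reverse-bump: 5 enters row 1 and ejects 3. So w(2) = 3. P is now [[5]].
Step i=1: Q has 1 at row 1, column 1; remove that cell from P, ejecting 5. So w(1) = 5. P is now [].

So w = 5 3 2 1 4 7 6.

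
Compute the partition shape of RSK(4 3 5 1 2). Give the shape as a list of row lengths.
Row-insert each entry into an empty tableau.

After inserting 4: P = [[4]].
After inserting 3: P = [[3], [4]].
After inserting 5: P = [[3, 5], [4]].
After inserting 1: P = [[1, 5], [3], [4]].
After inserting 2: P = [[1, 2], [3, 5], [4]].

The final insertion tableau P = [[1, 2], [3, 5], [4]] has shape [2, 2, 1].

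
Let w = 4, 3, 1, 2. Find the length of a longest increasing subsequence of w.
2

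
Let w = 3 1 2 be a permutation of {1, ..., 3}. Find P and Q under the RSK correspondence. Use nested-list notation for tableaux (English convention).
P = [[1, 2], [3]], Q = [[1, 3], [2]]

Insert each entry of the permutation into P by Schensted row insertion, recording in Q the position of each new cell.

Insert 3: appended to row 1. P = [[3]].
Insert 1: 1 bumps 3 from row 1; 3 starts row 2. P = [[1], [3]].
Insert 2: appended to row 1. P = [[1, 2], [3]].

So P = [[1, 2], [3]], Q = [[1, 3], [2]].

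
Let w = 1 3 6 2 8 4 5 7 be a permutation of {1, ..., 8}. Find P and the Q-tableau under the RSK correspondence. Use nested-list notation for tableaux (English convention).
Insert each entry of the permutation into P by Schensted row insertion, recording in Q the position of each new cell.

Insert 1: appended to row 1. P = [[1]].
Insert 3: appended to row 1. P = [[1, 3]].
Insert 6: appended to row 1. P = [[1, 3, 6]].
Insert 2: 2 bumps 3 from row 1; 3 starts row 2. P = [[1, 2, 6], [3]].
Insert 8: appended to row 1. P = [[1, 2, 6, 8], [3]].
Insert 4: 4 bumps 6 from row 1; 6 appends to row 2. P = [[1, 2, 4, 8], [3, 6]].
Insert 5: 5 bumps 8 from row 1; 8 appends to row 2. P = [[1, 2, 4, 5], [3, 6, 8]].
Insert 7: appended to row 1. P = [[1, 2, 4, 5, 7], [3, 6, 8]].

So P = [[1, 2, 4, 5, 7], [3, 6, 8]], Q = [[1, 2, 3, 5, 8], [4, 6, 7]].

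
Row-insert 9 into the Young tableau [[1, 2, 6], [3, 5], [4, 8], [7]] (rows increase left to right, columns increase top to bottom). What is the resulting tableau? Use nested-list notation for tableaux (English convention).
9 is larger than every entry of row 1, so it is appended to row 1. The new tableau is [[1, 2, 6, 9], [3, 5], [4, 8], [7]].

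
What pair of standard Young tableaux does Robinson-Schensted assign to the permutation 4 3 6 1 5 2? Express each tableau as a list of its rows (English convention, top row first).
Insert each entry of the permutation into P by Schensted row insertion, recording in Q the position of each new cell.

Insert 4: appended to row 1. P = [[4]], Q = [[1]].
Insert 3: 3 bumps 4 from row 1; 4 starts row 2. P = [[3], [4]], Q = [[1], [2]].
Insert 6: appended to row 1. P = [[3, 6], [4]], Q = [[1, 3], [2]].
Insert 1: 1 bumps 3 from row 1; 3 bumps 4 from row 2; 4 starts row 3. P = [[1, 6], [3], [4]], Q = [[1, 3], [2], [4]].
Insert 5: 5 bumps 6 from row 1; 6 appends to row 2. P = [[1, 5], [3, 6], [4]], Q = [[1, 3], [2, 5], [4]].
Insert 2: 2 bumps 5 from row 1; 5 bumps 6 from row 2; 6 appends to row 3. P = [[1, 2], [3, 5], [4, 6]], Q = [[1, 3], [2, 5], [4, 6]].

So P = [[1, 2], [3, 5], [4, 6]], Q = [[1, 3], [2, 5], [4, 6]].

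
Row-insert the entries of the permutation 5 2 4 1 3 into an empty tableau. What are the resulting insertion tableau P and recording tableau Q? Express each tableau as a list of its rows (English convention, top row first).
P = [[1, 3], [2, 4], [5]], Q = [[1, 3], [2, 5], [4]]

Insert each entry of the permutation into P by Schensted row insertion, recording in Q the position of each new cell.

Insert 5: appended to row 1. P = [[5]].
Insert 2: 2 bumps 5 from row 1; 5 starts row 2. P = [[2], [5]].
Insert 4: appended to row 1. P = [[2, 4], [5]].
Insert 1: 1 bumps 2 from row 1; 2 bumps 5 from row 2; 5 starts row 3. P = [[1, 4], [2], [5]].
Insert 3: 3 bumps 4 from row 1; 4 appends to row 2. P = [[1, 3], [2, 4], [5]].

So P = [[1, 3], [2, 4], [5]], Q = [[1, 3], [2, 5], [4]].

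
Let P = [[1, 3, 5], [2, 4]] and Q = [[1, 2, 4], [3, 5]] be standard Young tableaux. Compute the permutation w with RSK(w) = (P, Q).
Reverse the RSK construction: for i from n down to 1, find the cell of Q containing i, remove the entry at that cell from P, and reverse-bump it up through P; the value ejected from row 1 is w(i).

Step i=5: Q has 5 at row 2, column 2; remove 4 from row 2 of P and reverse-bump: 4 enters row 1 and ejects 3. So w(5) = 3. P is now [[1, 4, 5], [2]].
Step i=4: Q has 4 at row 1, column 3; remove that cell from P, ejecting 5. So w(4) = 5. P is now [[1, 4], [2]].
Step i=3: Q has 3 at row 2, column 1; remove 2 from row 2 of P and reverse-bump: 2 enters row 1 and ejects 1. So w(3) = 1. P is now [[2, 4]].
Step i=2: Q has 2 at row 1, column 2; remove that cell from P, ejecting 4. So w(2) = 4. P is now [[2]].
Step i=1: Q has 1 at row 1, column 1; remove that cell from P, ejecting 2. So w(1) = 2. P is now [].

So w = 2 4 1 5 3.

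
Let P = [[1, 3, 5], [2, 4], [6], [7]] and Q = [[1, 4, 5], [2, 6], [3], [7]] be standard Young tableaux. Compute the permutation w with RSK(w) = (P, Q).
Reverse RSK: for i = n, n-1, ..., 1, locate i in Q, remove the corresponding corner cell from P, and reverse-bump its entry up through P; the value ejected from row 1 is w(i).

So w = 7 2 1 4 6 5 3.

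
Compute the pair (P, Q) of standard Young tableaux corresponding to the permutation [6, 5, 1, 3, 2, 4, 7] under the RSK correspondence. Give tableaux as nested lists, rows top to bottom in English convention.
Insert each entry of the permutation into P by Schensted row insertion, recording in Q the position of each new cell.

Insert 6: appended to row 1. P = [[6]], Q = [[1]].
Insert 5: 5 bumps 6 from row 1; 6 starts row 2. P = [[5], [6]], Q = [[1], [2]].
Insert 1: 1 bumps 5 from row 1; 5 bumps 6 from row 2; 6 starts row 3. P = [[1], [5], [6]], Q = [[1], [2], [3]].
Insert 3: appended to row 1. P = [[1, 3], [5], [6]], Q = [[1, 4], [2], [3]].
Insert 2: 2 bumps 3 from row 1; 3 bumps 5 from row 2; 5 bumps 6 from row 3; 6 starts row 4. P = [[1, 2], [3], [5], [6]], Q = [[1, 4], [2], [3], [5]].
Insert 4: appended to row 1. P = [[1, 2, 4], [3], [5], [6]], Q = [[1, 4, 6], [2], [3], [5]].
Insert 7: appended to row 1. P = [[1, 2, 4, 7], [3], [5], [6]], Q = [[1, 4, 6, 7], [2], [3], [5]].

So P = [[1, 2, 4, 7], [3], [5], [6]], Q = [[1, 4, 6, 7], [2], [3], [5]].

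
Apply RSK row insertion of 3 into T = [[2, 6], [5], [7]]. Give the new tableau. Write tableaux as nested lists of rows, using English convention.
In row 1, 3 replaces 6 (the leftmost entry greater than 3); 6 is bumped to row 2. 6 is appended to row 2. The new tableau is [[2, 3], [5, 6], [7]].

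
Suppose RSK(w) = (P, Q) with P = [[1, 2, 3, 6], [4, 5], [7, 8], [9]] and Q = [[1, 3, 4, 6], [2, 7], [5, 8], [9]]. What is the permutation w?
Reverse the RSK construction: for i from n down to 1, find the cell of Q containing i, remove the entry at that cell from P, and reverse-bump it up through P; the value ejected from row 1 is w(i).

Step i=9: Q has 9 at row 4, column 1; remove 9 from row 4 of P and reverse-bump: 9 enters row 3 and ejects 8; 8 enters row 2 and ejects 5; 5 enters row 1 and ejects 3. So w(9) = 3. P is now [[1, 2, 5, 6], [4, 8], [7, 9]].
Step i=8: Q has 8 at row 3, column 2; remove 9 from row 3 of P and reverse-bump: 9 enters row 2 and ejects 8; 8 enters row 1 and ejects 6. So w(8) = 6. P is now [[1, 2, 5, 8], [4, 9], [7]].
Step i=7: Q has 7 at row 2, column 2; remove 9 from row 2 of P and reverse-bump: 9 enters row 1 and ejects 8. So w(7) = 8. P is now [[1, 2, 5, 9], [4], [7]].
Step i=6: Q has 6 at row 1, column 4; remove that cell from P, ejecting 9. So w(6) = 9. P is now [[1, 2, 5], [4], [7]].
Step i=5: Q has 5 at row 3, column 1; remove 7 from row 3 of P and reverse-bump: 7 enters row 2 and ejects 4; 4 enters row 1 and ejects 2. So w(5) = 2. P is now [[1, 4, 5], [7]].
Step i=4: Q has 4 at row 1, column 3; remove that cell from P, ejecting 5. So w(4) = 5. P is now [[1, 4], [7]].
Step i=3: Q has 3 at row 1, column 2; remove that cell from P, ejecting 4. So w(3) = 4. P is now [[1], [7]].
Step i=2: Q has 2 at row 2, column 1; remove 7 from row 2 of P and reverse-bump: 7 enters row 1 and ejects 1. So w(2) = 1. P is now [[7]].
Step i=1: Q has 1 at row 1, column 1; remove that cell from P, ejecting 7. So w(1) = 7. P is now [].

So w = 7 1 4 5 2 9 8 6 3.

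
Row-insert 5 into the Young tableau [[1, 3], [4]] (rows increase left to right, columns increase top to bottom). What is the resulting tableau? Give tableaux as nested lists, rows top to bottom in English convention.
5 is larger than every entry of row 1, so it is appended to row 1. The new tableau is [[1, 3, 5], [4]].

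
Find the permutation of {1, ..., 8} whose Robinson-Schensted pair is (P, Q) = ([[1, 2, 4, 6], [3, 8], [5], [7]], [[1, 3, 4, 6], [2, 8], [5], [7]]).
Reverse RSK: for i = n, n-1, ..., 1, locate i in Q, remove the corresponding corner cell from P, and reverse-bump its entry up through P; the value ejected from row 1 is w(i).

So w = 7 1 3 5 4 8 2 6.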